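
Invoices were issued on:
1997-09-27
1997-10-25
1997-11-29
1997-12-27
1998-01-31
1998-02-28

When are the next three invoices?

1998-03-28, 1998-04-25, 1998-05-30

Every date is a Saturday; gaps 28, 35, 28, 35, 28 days.
Each is the last Saturday of its month (at least one falls on the 29th or later, ruling out '4th Saturday').
Last Saturday of March 1998: 1998-03-28.
April 1998 ends with Saturday 1998-04-25.
May 1998 ends with Saturday 1998-05-30.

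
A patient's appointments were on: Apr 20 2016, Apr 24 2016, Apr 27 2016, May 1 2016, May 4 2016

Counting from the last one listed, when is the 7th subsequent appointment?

May 29 2016

The gap pattern 4, 3, 4, 3 repeats every 2 events.
These are the Wednesdays and Sundays of each week.
Next Sunday: May 8 2016.
Next Wednesday: May 11 2016.
The following Sunday is May 15 2016.
Next Wednesday: May 18 2016.
The following Sunday is May 22 2016.
The following Wednesday is May 25 2016.
The following Sunday is May 29 2016.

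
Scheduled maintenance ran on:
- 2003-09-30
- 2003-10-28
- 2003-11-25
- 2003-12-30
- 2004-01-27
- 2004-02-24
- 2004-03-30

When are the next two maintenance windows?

2004-04-27, 2004-05-25

All Tuesdays; the gaps (28, 28, 35, 28, 28, 35) vary with month length.
This is the last Tuesday of each month.
Last Tuesday of April 2004: 2004-04-27.
Last Tuesday of May 2004: 2004-05-25.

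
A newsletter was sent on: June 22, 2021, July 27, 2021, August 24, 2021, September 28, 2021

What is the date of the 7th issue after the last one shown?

April 26, 2022

These are Tuesdays at 28- or 35-day spacing (35, 28, 35).
The pattern: 4th Tuesday of the month.
4th Tuesday of October 2021: October 26, 2021.
November 2021 — 4th Tuesday is November 23, 2021.
December 2021 — 4th Tuesday is December 28, 2021.
4th Tuesday of January 2022: January 25, 2022.
February 2022 — 4th Tuesday is February 22, 2022.
4th Tuesday of March 2022: March 22, 2022.
4th Tuesday of April 2022: April 26, 2022.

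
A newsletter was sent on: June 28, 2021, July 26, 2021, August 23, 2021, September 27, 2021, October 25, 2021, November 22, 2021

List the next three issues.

Gaps: 28, 28, 35, 28, 28 days — a mix of 28 and 35. Every date is a Monday.
Each is the 4th Monday of its month.
4th Monday of December 2021: December 27, 2021.
January 2022 — 4th Monday is January 24, 2022.
February 2022 — 4th Monday is February 28, 2022.

December 27, 2021; January 24, 2022; February 28, 2022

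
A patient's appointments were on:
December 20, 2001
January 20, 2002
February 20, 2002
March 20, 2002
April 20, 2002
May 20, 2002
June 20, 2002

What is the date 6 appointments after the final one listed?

Gaps: 31, 31, 28, 31, 30, 31 days — not constant. Every event is on the 20th of the month.
Pattern: the 20th of each month.
July 2002: July 20, 2002.
Next: August 2002 → August 20, 2002.
September 2002: September 20, 2002.
Next: October 2002 → October 20, 2002.
November 2002: November 20, 2002.
December 2002: December 20, 2002.

December 20, 2002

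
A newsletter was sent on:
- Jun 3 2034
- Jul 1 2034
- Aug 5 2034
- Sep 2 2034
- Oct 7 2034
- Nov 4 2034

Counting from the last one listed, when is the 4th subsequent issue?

These are Saturdays at 28- or 35-day spacing (28, 35, 28, 35, 28).
The pattern: 1st Saturday of the month.
1st Saturday of December 2034: Dec 2 2034.
1st Saturday of January 2035: Jan 6 2035.
1st Saturday of February 2035: Feb 3 2035.
March 2035 — 1st Saturday is Mar 3 2035.

Mar 3 2035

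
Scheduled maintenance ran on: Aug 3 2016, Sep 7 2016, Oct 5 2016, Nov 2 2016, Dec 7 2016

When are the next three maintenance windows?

These are Wednesdays at 28- or 35-day spacing (35, 28, 28, 35).
The pattern: 1st Wednesday of the month.
January 2017 — 1st Wednesday is Jan 4 2017.
February 2017 — 1st Wednesday is Feb 1 2017.
1st Wednesday of March 2017: Mar 1 2017.

Jan 4 2017, Feb 1 2017, Mar 1 2017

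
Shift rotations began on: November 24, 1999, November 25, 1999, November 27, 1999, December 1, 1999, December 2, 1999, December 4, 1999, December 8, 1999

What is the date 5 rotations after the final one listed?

The gap pattern 1, 2, 4, 1, 2, 4 repeats every 3 events.
These are the Wednesdays, Thursdays and Saturdays of each week.
Next Thursday: December 9, 1999.
The following Saturday is December 11, 1999.
The following Wednesday is December 15, 1999.
The following Thursday is December 16, 1999.
The following Saturday is December 18, 1999.

December 18, 1999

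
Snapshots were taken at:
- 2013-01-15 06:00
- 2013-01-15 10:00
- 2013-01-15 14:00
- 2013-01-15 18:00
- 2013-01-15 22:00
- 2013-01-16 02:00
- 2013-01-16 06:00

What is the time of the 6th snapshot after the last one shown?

The interval is a steady 4 hours (4, 4, 4, 4, 4, 4).
2013-01-16 06:00 + 4 h = 2013-01-16 10:00.
2013-01-16 10:00 + 4 h = 2013-01-16 14:00.
2013-01-16 14:00 + 4 h = 2013-01-16 18:00.
2013-01-16 18:00 + 4 h = 2013-01-16 22:00.
2013-01-16 22:00 + 4 h = 2013-01-17 02:00.
2013-01-17 02:00 + 4 h = 2013-01-17 06:00.

2013-01-17 06:00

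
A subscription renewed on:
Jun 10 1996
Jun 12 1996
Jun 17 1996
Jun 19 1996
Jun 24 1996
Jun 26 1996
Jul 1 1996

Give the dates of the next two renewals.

Jul 3 1996, Jul 8 1996

Gaps: 2, 5, 2, 5, 2, 5 days — not constant, but cyclic with period 2.
The events fall on every Monday and Wednesday.
The following Wednesday is Jul 3 1996.
The following Monday is Jul 8 1996.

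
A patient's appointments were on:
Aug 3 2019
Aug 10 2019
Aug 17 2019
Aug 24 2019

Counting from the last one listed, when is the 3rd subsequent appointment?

Sep 14 2019

The spacing is 7, 7, 7 days — always 7 days.
Aug 24 2019 + 7 days = Aug 31 2019.
Aug 31 2019 + 7 days = Sep 7 2019.
Sep 7 2019 + 7 days = Sep 14 2019.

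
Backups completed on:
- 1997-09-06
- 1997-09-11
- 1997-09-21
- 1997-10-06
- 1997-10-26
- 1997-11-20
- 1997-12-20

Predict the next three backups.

Gaps: 5, 10, 15, 20, 25, 30 days — each gap is 5 larger than the previous one.
Next gap: 35 days. 1997-12-20 + 35 days = 1998-01-24.
Next gap: 40 days. 1998-01-24 + 40 days = 1998-03-05.
Next gap: 45 days. 1998-03-05 + 45 days = 1998-04-19.

1998-01-24, 1998-03-05, 1998-04-19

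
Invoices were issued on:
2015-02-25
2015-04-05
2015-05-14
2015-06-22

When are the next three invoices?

Gaps between consecutive events: 39, 39, 39 days — a constant 39-day interval.
2015-06-22 + 39 days = 2015-07-31.
2015-07-31 + 39 days = 2015-09-08.
2015-09-08 + 39 days = 2015-10-17.

2015-07-31, 2015-09-08, 2015-10-17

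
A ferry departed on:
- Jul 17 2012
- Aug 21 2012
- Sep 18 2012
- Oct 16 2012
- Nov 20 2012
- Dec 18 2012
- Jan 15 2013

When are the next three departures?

Feb 19 2013, Mar 19 2013, Apr 16 2013

These are Tuesdays at 28- or 35-day spacing (35, 28, 28, 35, 28, 28).
The pattern: 3rd Tuesday of the month.
3rd Tuesday of February 2013: Feb 19 2013.
March 2013 — 3rd Tuesday is Mar 19 2013.
April 2013 — 3rd Tuesday is Apr 16 2013.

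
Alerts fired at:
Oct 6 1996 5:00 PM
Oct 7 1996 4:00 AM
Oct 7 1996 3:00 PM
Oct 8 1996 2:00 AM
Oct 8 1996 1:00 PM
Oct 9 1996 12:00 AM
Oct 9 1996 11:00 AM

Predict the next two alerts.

Oct 9 1996 10:00 PM, Oct 10 1996 9:00 AM

Gaps: 11, 11, 11, 11, 11, 11 hours — each event is 11 hours after the previous one.
Oct 9 1996 11:00 AM + 11 h = Oct 9 1996 10:00 PM.
Oct 9 1996 10:00 PM + 11 h = Oct 10 1996 9:00 AM.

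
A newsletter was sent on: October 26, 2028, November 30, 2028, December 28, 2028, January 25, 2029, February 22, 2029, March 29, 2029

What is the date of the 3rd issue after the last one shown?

All Thursdays; the gaps (35, 28, 28, 28, 35) vary with month length.
This is the last Thursday of each month.
April 2029 ends with Thursday April 26, 2029.
Last Thursday of May 2029: May 31, 2029.
Last Thursday of June 2029: June 28, 2029.

June 28, 2029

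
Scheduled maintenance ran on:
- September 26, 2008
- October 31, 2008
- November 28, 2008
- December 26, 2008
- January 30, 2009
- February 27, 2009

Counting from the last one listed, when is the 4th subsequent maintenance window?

June 26, 2009

All Fridays; the gaps (35, 28, 28, 35, 28) vary with month length.
This is the last Friday of each month.
March 2009 ends with Friday March 27, 2009.
April 2009 ends with Friday April 24, 2009.
Last Friday of May 2009: May 29, 2009.
June 2009 ends with Friday June 26, 2009.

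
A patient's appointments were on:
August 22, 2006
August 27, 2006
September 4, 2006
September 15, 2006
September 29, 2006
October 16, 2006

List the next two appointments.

The spacing grows by 3 each time: 5, 8, 11, 14, 17 days.
Next gap: 20 days. October 16, 2006 + 20 days = November 5, 2006.
Next gap: 23 days. November 5, 2006 + 23 days = November 28, 2006.

November 5, 2006; November 28, 2006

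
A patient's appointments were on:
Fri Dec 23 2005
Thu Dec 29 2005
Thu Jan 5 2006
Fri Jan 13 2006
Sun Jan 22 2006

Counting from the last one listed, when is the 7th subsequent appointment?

Sun Apr 23 2006

The spacing grows by 1 each time: 6, 7, 8, 9 days.
Next gap: 10 days. Sun Jan 22 2006 + 10 days = Wed Feb 1 2006.
Next gap: 11 days. Wed Feb 1 2006 + 11 days = Sun Feb 12 2006.
Next gap: 12 days. Sun Feb 12 2006 + 12 days = Fri Feb 24 2006.
Next gap: 13 days. Fri Feb 24 2006 + 13 days = Thu Mar 9 2006.
Next gap: 14 days. Thu Mar 9 2006 + 14 days = Thu Mar 23 2006.
Next gap: 15 days. Thu Mar 23 2006 + 15 days = Fri Apr 7 2006.
Next gap: 16 days. Fri Apr 7 2006 + 16 days = Sun Apr 23 2006.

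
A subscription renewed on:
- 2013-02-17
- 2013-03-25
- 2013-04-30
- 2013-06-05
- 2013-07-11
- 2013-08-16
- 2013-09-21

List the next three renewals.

The spacing is 36, 36, 36, 36, 36, 36 days — always 36 days.
2013-09-21 + 36 days = 2013-10-27.
2013-10-27 + 36 days = 2013-12-02.
2013-12-02 + 36 days = 2014-01-07.

2013-10-27, 2013-12-02, 2014-01-07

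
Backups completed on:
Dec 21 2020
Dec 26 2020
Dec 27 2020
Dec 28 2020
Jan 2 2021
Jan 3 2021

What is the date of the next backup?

Jan 4 2021

Every event lands on a Monday or Saturday or Sunday (gaps cycle 5, 1, 1, 5, 1).
So the schedule is: every Monday, Saturday and Sunday.
Next Monday: Jan 4 2021.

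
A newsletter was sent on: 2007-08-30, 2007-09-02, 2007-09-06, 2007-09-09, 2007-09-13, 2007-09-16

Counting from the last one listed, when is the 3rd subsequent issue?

2007-09-27

Every event lands on a Thursday or Sunday (gaps cycle 3, 4, 3, 4, 3).
So the schedule is: every Thursday and Sunday.
Next Thursday: 2007-09-20.
Next Sunday: 2007-09-23.
Next Thursday: 2007-09-27.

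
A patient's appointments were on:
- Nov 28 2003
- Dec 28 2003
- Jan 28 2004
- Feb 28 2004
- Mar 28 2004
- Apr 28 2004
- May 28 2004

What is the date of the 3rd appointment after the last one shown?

Each date is the 28th; the gaps (30, 31, 31, 29, 31, 30) track the month lengths.
The rule is the 28th of each month.
Next: June 2004 → Jun 28 2004.
Next: July 2004 → Jul 28 2004.
Next: August 2004 → Aug 28 2004.

Aug 28 2004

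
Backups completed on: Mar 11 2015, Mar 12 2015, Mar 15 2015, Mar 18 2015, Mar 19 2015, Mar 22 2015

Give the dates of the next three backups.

Mar 25 2015, Mar 26 2015, Mar 29 2015

Every event lands on a Wednesday or Thursday or Sunday (gaps cycle 1, 3, 3, 1, 3).
So the schedule is: every Wednesday, Thursday and Sunday.
The following Wednesday is Mar 25 2015.
The following Thursday is Mar 26 2015.
Next Sunday: Mar 29 2015.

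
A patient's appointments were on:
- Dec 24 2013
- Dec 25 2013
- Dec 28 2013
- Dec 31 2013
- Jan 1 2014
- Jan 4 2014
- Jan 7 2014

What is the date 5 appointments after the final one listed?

Gaps: 1, 3, 3, 1, 3, 3 days — not constant, but cyclic with period 3.
The events fall on every Tuesday, Wednesday and Saturday.
The following Wednesday is Jan 8 2014.
The following Saturday is Jan 11 2014.
Next Tuesday: Jan 14 2014.
Next Wednesday: Jan 15 2014.
The following Saturday is Jan 18 2014.

Jan 18 2014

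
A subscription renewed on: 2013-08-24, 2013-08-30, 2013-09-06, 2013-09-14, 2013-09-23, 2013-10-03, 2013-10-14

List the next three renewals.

2013-10-26, 2013-11-08, 2013-11-22

The spacing grows by 1 each time: 6, 7, 8, 9, 10, 11 days.
Next gap: 12 days. 2013-10-14 + 12 days = 2013-10-26.
Next gap: 13 days. 2013-10-26 + 13 days = 2013-11-08.
Next gap: 14 days. 2013-11-08 + 14 days = 2013-11-22.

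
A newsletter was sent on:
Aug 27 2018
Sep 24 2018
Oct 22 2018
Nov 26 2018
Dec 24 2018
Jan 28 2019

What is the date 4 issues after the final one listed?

Gaps: 28, 28, 35, 28, 35 days — a mix of 28 and 35. Every date is a Monday.
Each is the 4th Monday of its month.
4th Monday of February 2019: Feb 25 2019.
4th Monday of March 2019: Mar 25 2019.
4th Monday of April 2019: Apr 22 2019.
4th Monday of May 2019: May 27 2019.

May 27 2019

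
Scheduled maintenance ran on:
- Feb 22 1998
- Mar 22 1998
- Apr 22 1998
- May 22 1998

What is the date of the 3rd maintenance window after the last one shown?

Aug 22 1998

The day-of-month is always 22 (28, 31, 30 days between events).
So this recurs on the 22nd of each month.
Next: June 1998 → Jun 22 1998.
July 1998: Jul 22 1998.
August 1998: Aug 22 1998.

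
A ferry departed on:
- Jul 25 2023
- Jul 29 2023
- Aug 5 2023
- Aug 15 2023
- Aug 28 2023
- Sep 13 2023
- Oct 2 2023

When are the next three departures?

The spacing grows by 3 each time: 4, 7, 10, 13, 16, 19 days.
Next gap: 22 days. Oct 2 2023 + 22 days = Oct 24 2023.
Next gap: 25 days. Oct 24 2023 + 25 days = Nov 18 2023.
Next gap: 28 days. Nov 18 2023 + 28 days = Dec 16 2023.

Oct 24 2023, Nov 18 2023, Dec 16 2023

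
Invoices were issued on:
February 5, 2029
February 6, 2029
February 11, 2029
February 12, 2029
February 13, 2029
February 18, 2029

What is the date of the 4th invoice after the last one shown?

February 26, 2029

Gaps: 1, 5, 1, 1, 5 days — not constant, but cyclic with period 3.
The events fall on every Monday, Tuesday and Sunday.
The following Monday is February 19, 2029.
Next Tuesday: February 20, 2029.
The following Sunday is February 25, 2029.
The following Monday is February 26, 2029.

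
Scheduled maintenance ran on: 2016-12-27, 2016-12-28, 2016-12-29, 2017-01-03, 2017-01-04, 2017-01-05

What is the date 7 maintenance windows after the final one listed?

Every event lands on a Tuesday or Wednesday or Thursday (gaps cycle 1, 1, 5, 1, 1).
So the schedule is: every Tuesday, Wednesday and Thursday.
The following Tuesday is 2017-01-10.
The following Wednesday is 2017-01-11.
The following Thursday is 2017-01-12.
Next Tuesday: 2017-01-17.
Next Wednesday: 2017-01-18.
The following Thursday is 2017-01-19.
The following Tuesday is 2017-01-24.

2017-01-24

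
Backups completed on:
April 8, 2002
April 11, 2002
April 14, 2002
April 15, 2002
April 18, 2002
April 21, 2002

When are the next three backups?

April 22, 2002; April 25, 2002; April 28, 2002

Every event lands on a Monday or Thursday or Sunday (gaps cycle 3, 3, 1, 3, 3).
So the schedule is: every Monday, Thursday and Sunday.
The following Monday is April 22, 2002.
Next Thursday: April 25, 2002.
Next Sunday: April 28, 2002.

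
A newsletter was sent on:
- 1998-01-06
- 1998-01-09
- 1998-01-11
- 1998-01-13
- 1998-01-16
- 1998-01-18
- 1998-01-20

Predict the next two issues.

The gap pattern 3, 2, 2, 3, 2, 2 repeats every 3 events.
These are the Tuesdays, Fridays and Sundays of each week.
Next Friday: 1998-01-23.
Next Sunday: 1998-01-25.

1998-01-23, 1998-01-25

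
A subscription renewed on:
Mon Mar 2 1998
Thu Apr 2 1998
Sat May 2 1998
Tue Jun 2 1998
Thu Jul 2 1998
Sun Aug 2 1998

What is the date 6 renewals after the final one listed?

Gaps: 31, 30, 31, 30, 31 days — not constant. Every event is on the 2nd of the month.
Pattern: the 2nd of each month.
September 1998: Wed Sep 2 1998.
October 1998: Fri Oct 2 1998.
Next: November 1998 → Mon Nov 2 1998.
Next: December 1998 → Wed Dec 2 1998.
January 1999: Sat Jan 2 1999.
February 1999: Tue Feb 2 1999.

Tue Feb 2 1999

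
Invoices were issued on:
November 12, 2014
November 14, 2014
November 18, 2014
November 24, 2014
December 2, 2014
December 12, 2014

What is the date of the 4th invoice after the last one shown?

February 10, 2015

The spacing grows by 2 each time: 2, 4, 6, 8, 10 days.
Next gap: 12 days. December 12, 2014 + 12 days = December 24, 2014.
Next gap: 14 days. December 24, 2014 + 14 days = January 7, 2015.
Next gap: 16 days. January 7, 2015 + 16 days = January 23, 2015.
Next gap: 18 days. January 23, 2015 + 18 days = February 10, 2015.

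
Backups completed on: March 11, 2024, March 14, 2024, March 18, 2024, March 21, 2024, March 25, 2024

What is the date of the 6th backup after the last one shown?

April 15, 2024

Every event lands on a Monday or Thursday (gaps cycle 3, 4, 3, 4).
So the schedule is: every Monday and Thursday.
The following Thursday is March 28, 2024.
The following Monday is April 1, 2024.
The following Thursday is April 4, 2024.
Next Monday: April 8, 2024.
Next Thursday: April 11, 2024.
The following Monday is April 15, 2024.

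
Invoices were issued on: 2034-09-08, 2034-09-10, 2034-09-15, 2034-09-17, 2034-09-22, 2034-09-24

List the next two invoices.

Every event lands on a Friday or Sunday (gaps cycle 2, 5, 2, 5, 2).
So the schedule is: every Friday and Sunday.
Next Friday: 2034-09-29.
The following Sunday is 2034-10-01.

2034-09-29, 2034-10-01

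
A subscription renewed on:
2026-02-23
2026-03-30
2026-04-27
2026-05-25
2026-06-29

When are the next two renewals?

Every date is a Monday; gaps 35, 28, 28, 35 days.
Each is the last Monday of its month (at least one falls on the 29th or later, ruling out '4th Monday').
July 2026 ends with Monday 2026-07-27.
August 2026 ends with Monday 2026-08-31.

2026-07-27, 2026-08-31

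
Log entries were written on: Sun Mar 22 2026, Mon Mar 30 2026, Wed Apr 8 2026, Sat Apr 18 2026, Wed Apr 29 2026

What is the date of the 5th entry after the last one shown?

Wed Jul 8 2026

Intervals are 8, 9, 10, 11 days — an arithmetic progression with common difference 1.
Next gap: 12 days. Wed Apr 29 2026 + 12 days = Mon May 11 2026.
Next gap: 13 days. Mon May 11 2026 + 13 days = Sun May 24 2026.
Next gap: 14 days. Sun May 24 2026 + 14 days = Sun Jun 7 2026.
Next gap: 15 days. Sun Jun 7 2026 + 15 days = Mon Jun 22 2026.
Next gap: 16 days. Mon Jun 22 2026 + 16 days = Wed Jul 8 2026.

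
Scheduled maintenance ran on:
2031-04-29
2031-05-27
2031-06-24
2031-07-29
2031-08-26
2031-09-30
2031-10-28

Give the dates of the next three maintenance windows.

All Tuesdays; the gaps (28, 28, 35, 28, 35, 28) vary with month length.
This is the last Tuesday of each month.
November 2031 ends with Tuesday 2031-11-25.
Last Tuesday of December 2031: 2031-12-30.
Last Tuesday of January 2032: 2032-01-27.

2031-11-25, 2031-12-30, 2032-01-27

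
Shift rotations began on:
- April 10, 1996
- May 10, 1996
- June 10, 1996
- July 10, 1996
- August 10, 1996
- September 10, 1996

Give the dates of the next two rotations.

Gaps: 30, 31, 30, 31, 31 days — not constant. Every event is on the 10th of the month.
Pattern: the 10th of each month.
October 1996: October 10, 1996.
November 1996: November 10, 1996.

October 10, 1996; November 10, 1996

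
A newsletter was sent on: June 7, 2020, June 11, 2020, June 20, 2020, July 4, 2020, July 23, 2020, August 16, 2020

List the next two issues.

September 14, 2020; October 18, 2020

The spacing grows by 5 each time: 4, 9, 14, 19, 24 days.
Next gap: 29 days. August 16, 2020 + 29 days = September 14, 2020.
Next gap: 34 days. September 14, 2020 + 34 days = October 18, 2020.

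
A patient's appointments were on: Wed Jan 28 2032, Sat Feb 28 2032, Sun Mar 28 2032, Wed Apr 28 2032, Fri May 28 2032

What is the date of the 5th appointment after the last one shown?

Each date is the 28th; the gaps (31, 29, 31, 30) track the month lengths.
The rule is the 28th of each month.
Next: June 2032 → Mon Jun 28 2032.
Next: July 2032 → Wed Jul 28 2032.
August 2032: Sat Aug 28 2032.
September 2032: Tue Sep 28 2032.
Next: October 2032 → Thu Oct 28 2032.

Thu Oct 28 2032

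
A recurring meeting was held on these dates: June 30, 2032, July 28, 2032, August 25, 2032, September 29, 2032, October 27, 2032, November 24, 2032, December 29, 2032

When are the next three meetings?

January 26, 2033; February 23, 2033; March 30, 2033

All Wednesdays; the gaps (28, 28, 35, 28, 28, 35) vary with month length.
This is the last Wednesday of each month.
January 2033 ends with Wednesday January 26, 2033.
Last Wednesday of February 2033: February 23, 2033.
Last Wednesday of March 2033: March 30, 2033.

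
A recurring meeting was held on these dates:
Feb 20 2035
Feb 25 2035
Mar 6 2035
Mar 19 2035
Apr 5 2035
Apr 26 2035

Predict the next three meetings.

Gaps: 5, 9, 13, 17, 21 days — each gap is 4 larger than the previous one.
Next gap: 25 days. Apr 26 2035 + 25 days = May 21 2035.
Next gap: 29 days. May 21 2035 + 29 days = Jun 19 2035.
Next gap: 33 days. Jun 19 2035 + 33 days = Jul 22 2035.

May 21 2035, Jun 19 2035, Jul 22 2035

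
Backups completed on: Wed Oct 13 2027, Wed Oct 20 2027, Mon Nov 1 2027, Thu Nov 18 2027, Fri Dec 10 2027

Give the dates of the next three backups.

The spacing grows by 5 each time: 7, 12, 17, 22 days.
Next gap: 27 days. Fri Dec 10 2027 + 27 days = Thu Jan 6 2028.
Next gap: 32 days. Thu Jan 6 2028 + 32 days = Mon Feb 7 2028.
Next gap: 37 days. Mon Feb 7 2028 + 37 days = Wed Mar 15 2028.

Thu Jan 6 2028, Mon Feb 7 2028, Wed Mar 15 2028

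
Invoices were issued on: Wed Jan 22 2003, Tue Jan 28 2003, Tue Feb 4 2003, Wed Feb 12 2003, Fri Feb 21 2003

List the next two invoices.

Gaps: 6, 7, 8, 9 days — each gap is 1 larger than the previous one.
Next gap: 10 days. Fri Feb 21 2003 + 10 days = Mon Mar 3 2003.
Next gap: 11 days. Mon Mar 3 2003 + 11 days = Fri Mar 14 2003.

Mon Mar 3 2003, Fri Mar 14 2003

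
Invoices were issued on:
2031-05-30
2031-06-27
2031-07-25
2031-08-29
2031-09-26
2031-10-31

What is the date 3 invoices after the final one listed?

2032-01-30

These are Fridays with 28, 28, 35, 28, 35-day gaps.
Each is the final Friday of its month — 2031-05-30 is past the 28th, so '4th Friday' doesn't fit.
Last Friday of November 2031: 2031-11-28.
Last Friday of December 2031: 2031-12-26.
Last Friday of January 2032: 2032-01-30.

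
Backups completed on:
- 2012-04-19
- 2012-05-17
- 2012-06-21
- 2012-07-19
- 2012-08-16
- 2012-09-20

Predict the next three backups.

All dates are Thursdays, 28, 35, 28, 28, 35 days apart.
Specifically, the 3rd Thursday of each month.
3rd Thursday of October 2012: 2012-10-18.
November 2012 — 3rd Thursday is 2012-11-15.
December 2012 — 3rd Thursday is 2012-12-20.

2012-10-18, 2012-11-15, 2012-12-20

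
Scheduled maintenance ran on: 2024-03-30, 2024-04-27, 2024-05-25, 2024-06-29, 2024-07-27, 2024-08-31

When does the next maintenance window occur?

These are Saturdays with 28, 28, 35, 28, 35-day gaps.
Each is the final Saturday of its month — 2024-03-30 is past the 28th, so '4th Saturday' doesn't fit.
Last Saturday of September 2024: 2024-09-28.

2024-09-28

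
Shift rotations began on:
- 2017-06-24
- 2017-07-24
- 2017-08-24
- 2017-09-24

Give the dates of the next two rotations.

Each date is the 24th; the gaps (30, 31, 31) track the month lengths.
The rule is the 24th of each month.
Next: October 2017 → 2017-10-24.
November 2017: 2017-11-24.

2017-10-24, 2017-11-24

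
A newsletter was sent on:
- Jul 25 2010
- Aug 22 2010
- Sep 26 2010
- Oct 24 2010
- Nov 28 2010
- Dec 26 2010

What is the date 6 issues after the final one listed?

Jun 26 2011

Gaps: 28, 35, 28, 35, 28 days — a mix of 28 and 35. Every date is a Sunday.
Each is the 4th Sunday of its month.
4th Sunday of January 2011: Jan 23 2011.
February 2011 — 4th Sunday is Feb 27 2011.
4th Sunday of March 2011: Mar 27 2011.
4th Sunday of April 2011: Apr 24 2011.
4th Sunday of May 2011: May 22 2011.
4th Sunday of June 2011: Jun 26 2011.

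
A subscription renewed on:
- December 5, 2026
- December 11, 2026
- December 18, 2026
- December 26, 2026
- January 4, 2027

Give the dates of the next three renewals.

January 14, 2027; January 25, 2027; February 6, 2027

Intervals are 6, 7, 8, 9 days — an arithmetic progression with common difference 1.
Next gap: 10 days. January 4, 2027 + 10 days = January 14, 2027.
Next gap: 11 days. January 14, 2027 + 11 days = January 25, 2027.
Next gap: 12 days. January 25, 2027 + 12 days = February 6, 2027.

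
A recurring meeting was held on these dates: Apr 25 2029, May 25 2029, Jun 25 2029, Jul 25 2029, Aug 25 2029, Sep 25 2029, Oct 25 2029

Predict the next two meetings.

Nov 25 2029, Dec 25 2029

The day-of-month is always 25 (30, 31, 30, 31, 31, 30 days between events).
So this recurs on the 25th of each month.
Next: November 2029 → Nov 25 2029.
December 2029: Dec 25 2029.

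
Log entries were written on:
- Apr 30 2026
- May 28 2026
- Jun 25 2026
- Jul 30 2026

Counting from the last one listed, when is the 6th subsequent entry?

Jan 28 2027

All Thursdays; the gaps (28, 28, 35) vary with month length.
This is the last Thursday of each month.
Last Thursday of August 2026: Aug 27 2026.
September 2026 ends with Thursday Sep 24 2026.
Last Thursday of October 2026: Oct 29 2026.
Last Thursday of November 2026: Nov 26 2026.
December 2026 ends with Thursday Dec 31 2026.
Last Thursday of January 2027: Jan 28 2027.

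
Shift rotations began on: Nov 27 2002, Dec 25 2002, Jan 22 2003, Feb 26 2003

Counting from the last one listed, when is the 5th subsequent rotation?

Jul 23 2003

Gaps: 28, 28, 35 days — a mix of 28 and 35. Every date is a Wednesday.
Each is the 4th Wednesday of its month.
March 2003 — 4th Wednesday is Mar 26 2003.
April 2003 — 4th Wednesday is Apr 23 2003.
4th Wednesday of May 2003: May 28 2003.
June 2003 — 4th Wednesday is Jun 25 2003.
4th Wednesday of July 2003: Jul 23 2003.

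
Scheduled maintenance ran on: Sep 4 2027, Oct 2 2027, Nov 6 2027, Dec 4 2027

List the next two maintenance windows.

Gaps: 28, 35, 28 days — a mix of 28 and 35. Every date is a Saturday.
Each is the 1st Saturday of its month.
1st Saturday of January 2028: Jan 1 2028.
1st Saturday of February 2028: Feb 5 2028.

Jan 1 2028, Feb 5 2028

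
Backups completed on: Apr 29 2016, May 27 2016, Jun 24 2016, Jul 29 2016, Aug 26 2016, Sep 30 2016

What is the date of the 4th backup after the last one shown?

Jan 27 2017

These are Fridays with 28, 28, 35, 28, 35-day gaps.
Each is the final Friday of its month — Apr 29 2016 is past the 28th, so '4th Friday' doesn't fit.
October 2016 ends with Friday Oct 28 2016.
November 2016 ends with Friday Nov 25 2016.
December 2016 ends with Friday Dec 30 2016.
Last Friday of January 2017: Jan 27 2017.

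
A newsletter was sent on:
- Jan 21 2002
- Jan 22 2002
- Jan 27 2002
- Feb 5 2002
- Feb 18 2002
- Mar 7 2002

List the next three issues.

Mar 28 2002, Apr 22 2002, May 21 2002

Intervals are 1, 5, 9, 13, 17 days — an arithmetic progression with common difference 4.
Next gap: 21 days. Mar 7 2002 + 21 days = Mar 28 2002.
Next gap: 25 days. Mar 28 2002 + 25 days = Apr 22 2002.
Next gap: 29 days. Apr 22 2002 + 29 days = May 21 2002.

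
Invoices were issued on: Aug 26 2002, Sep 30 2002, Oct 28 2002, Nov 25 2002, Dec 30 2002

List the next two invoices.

Jan 27 2003, Feb 24 2003

These are Mondays with 35, 28, 28, 35-day gaps.
Each is the final Monday of its month — Sep 30 2002 is past the 28th, so '4th Monday' doesn't fit.
Last Monday of January 2003: Jan 27 2003.
February 2003 ends with Monday Feb 24 2003.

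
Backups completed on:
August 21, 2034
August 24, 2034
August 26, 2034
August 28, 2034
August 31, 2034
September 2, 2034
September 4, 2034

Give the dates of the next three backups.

Every event lands on a Monday or Thursday or Saturday (gaps cycle 3, 2, 2, 3, 2, 2).
So the schedule is: every Monday, Thursday and Saturday.
Next Thursday: September 7, 2034.
The following Saturday is September 9, 2034.
The following Monday is September 11, 2034.

September 7, 2034; September 9, 2034; September 11, 2034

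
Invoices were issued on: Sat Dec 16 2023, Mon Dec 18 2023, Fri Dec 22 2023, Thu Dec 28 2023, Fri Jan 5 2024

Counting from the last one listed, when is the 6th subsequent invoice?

Gaps: 2, 4, 6, 8 days — each gap is 2 larger than the previous one.
Next gap: 10 days. Fri Jan 5 2024 + 10 days = Mon Jan 15 2024.
Next gap: 12 days. Mon Jan 15 2024 + 12 days = Sat Jan 27 2024.
Next gap: 14 days. Sat Jan 27 2024 + 14 days = Sat Feb 10 2024.
Next gap: 16 days. Sat Feb 10 2024 + 16 days = Mon Feb 26 2024.
Next gap: 18 days. Mon Feb 26 2024 + 18 days = Fri Mar 15 2024.
Next gap: 20 days. Fri Mar 15 2024 + 20 days = Thu Apr 4 2024.

Thu Apr 4 2024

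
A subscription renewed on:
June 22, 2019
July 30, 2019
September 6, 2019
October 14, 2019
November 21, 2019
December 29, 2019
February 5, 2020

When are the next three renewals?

March 14, 2020; April 21, 2020; May 29, 2020

Every event comes 38 days after the last (38, 38, 38, 38, 38, 38).
February 5, 2020 + 38 days = March 14, 2020.
March 14, 2020 + 38 days = April 21, 2020.
April 21, 2020 + 38 days = May 29, 2020.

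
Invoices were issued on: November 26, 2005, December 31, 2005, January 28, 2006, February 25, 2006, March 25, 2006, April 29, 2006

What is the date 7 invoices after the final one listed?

November 25, 2006

These are Saturdays with 35, 28, 28, 28, 35-day gaps.
Each is the final Saturday of its month — December 31, 2005 is past the 28th, so '4th Saturday' doesn't fit.
May 2006 ends with Saturday May 27, 2006.
Last Saturday of June 2006: June 24, 2006.
Last Saturday of July 2006: July 29, 2006.
August 2006 ends with Saturday August 26, 2006.
Last Saturday of September 2006: September 30, 2006.
October 2006 ends with Saturday October 28, 2006.
November 2006 ends with Saturday November 25, 2006.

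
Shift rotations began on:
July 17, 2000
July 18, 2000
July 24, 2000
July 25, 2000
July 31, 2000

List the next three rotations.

Gaps: 1, 6, 1, 6 days — not constant, but cyclic with period 2.
The events fall on every Monday and Tuesday.
Next Tuesday: August 1, 2000.
Next Monday: August 7, 2000.
The following Tuesday is August 8, 2000.

August 1, 2000; August 7, 2000; August 8, 2000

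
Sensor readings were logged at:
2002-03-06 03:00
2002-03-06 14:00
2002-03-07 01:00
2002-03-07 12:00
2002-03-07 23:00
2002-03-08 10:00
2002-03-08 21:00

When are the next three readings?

Spacing: 11, 11, 11, 11, 11, 11 h — constant 11 h.
2002-03-08 21:00 + 11 h = 2002-03-09 08:00.
2002-03-09 08:00 + 11 h = 2002-03-09 19:00.
2002-03-09 19:00 + 11 h = 2002-03-10 06:00.

2002-03-09 08:00, 2002-03-09 19:00, 2002-03-10 06:00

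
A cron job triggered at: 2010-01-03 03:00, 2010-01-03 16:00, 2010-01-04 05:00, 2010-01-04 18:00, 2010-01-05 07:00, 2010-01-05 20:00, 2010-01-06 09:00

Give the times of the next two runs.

2010-01-06 22:00, 2010-01-07 11:00

Gaps: 13, 13, 13, 13, 13, 13 hours — each event is 13 hours after the previous one.
2010-01-06 09:00 + 13 h = 2010-01-06 22:00.
2010-01-06 22:00 + 13 h = 2010-01-07 11:00.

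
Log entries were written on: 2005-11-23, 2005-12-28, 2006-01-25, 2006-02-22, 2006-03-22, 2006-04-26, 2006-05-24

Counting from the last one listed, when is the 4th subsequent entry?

2006-09-27

All dates are Wednesdays, 35, 28, 28, 28, 35, 28 days apart.
Specifically, the 4th Wednesday of each month.
June 2006 — 4th Wednesday is 2006-06-28.
4th Wednesday of July 2006: 2006-07-26.
August 2006 — 4th Wednesday is 2006-08-23.
September 2006 — 4th Wednesday is 2006-09-27.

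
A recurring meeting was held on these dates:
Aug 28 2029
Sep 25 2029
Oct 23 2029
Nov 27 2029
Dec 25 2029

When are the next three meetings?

Jan 22 2030, Feb 26 2030, Mar 26 2030

All dates are Tuesdays, 28, 28, 35, 28 days apart.
Specifically, the 4th Tuesday of each month.
4th Tuesday of January 2030: Jan 22 2030.
February 2030 — 4th Tuesday is Feb 26 2030.
4th Tuesday of March 2030: Mar 26 2030.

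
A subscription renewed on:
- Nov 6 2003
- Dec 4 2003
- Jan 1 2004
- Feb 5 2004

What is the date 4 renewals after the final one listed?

Jun 3 2004

All dates are Thursdays, 28, 28, 35 days apart.
Specifically, the 1st Thursday of each month.
1st Thursday of March 2004: Mar 4 2004.
1st Thursday of April 2004: Apr 1 2004.
1st Thursday of May 2004: May 6 2004.
1st Thursday of June 2004: Jun 3 2004.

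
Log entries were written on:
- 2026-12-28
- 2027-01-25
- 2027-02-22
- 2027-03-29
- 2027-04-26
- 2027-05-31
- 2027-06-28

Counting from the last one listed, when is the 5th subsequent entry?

2027-11-29

All Mondays; the gaps (28, 28, 35, 28, 35, 28) vary with month length.
This is the last Monday of each month.
Last Monday of July 2027: 2027-07-26.
August 2027 ends with Monday 2027-08-30.
Last Monday of September 2027: 2027-09-27.
Last Monday of October 2027: 2027-10-25.
Last Monday of November 2027: 2027-11-29.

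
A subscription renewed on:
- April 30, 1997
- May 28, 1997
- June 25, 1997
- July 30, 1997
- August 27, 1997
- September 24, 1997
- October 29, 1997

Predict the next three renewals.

All Wednesdays; the gaps (28, 28, 35, 28, 28, 35) vary with month length.
This is the last Wednesday of each month.
November 1997 ends with Wednesday November 26, 1997.
December 1997 ends with Wednesday December 31, 1997.
January 1998 ends with Wednesday January 28, 1998.

November 26, 1997; December 31, 1997; January 28, 1998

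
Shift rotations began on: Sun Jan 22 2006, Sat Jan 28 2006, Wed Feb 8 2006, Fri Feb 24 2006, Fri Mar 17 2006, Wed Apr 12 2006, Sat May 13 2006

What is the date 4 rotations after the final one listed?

Fri Nov 3 2006

Intervals are 6, 11, 16, 21, 26, 31 days — an arithmetic progression with common difference 5.
Next gap: 36 days. Sat May 13 2006 + 36 days = Sun Jun 18 2006.
Next gap: 41 days. Sun Jun 18 2006 + 41 days = Sat Jul 29 2006.
Next gap: 46 days. Sat Jul 29 2006 + 46 days = Wed Sep 13 2006.
Next gap: 51 days. Wed Sep 13 2006 + 51 days = Fri Nov 3 2006.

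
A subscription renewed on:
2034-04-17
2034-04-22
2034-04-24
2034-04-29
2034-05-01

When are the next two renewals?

2034-05-06, 2034-05-08

Gaps: 5, 2, 5, 2 days — not constant, but cyclic with period 2.
The events fall on every Monday and Saturday.
The following Saturday is 2034-05-06.
The following Monday is 2034-05-08.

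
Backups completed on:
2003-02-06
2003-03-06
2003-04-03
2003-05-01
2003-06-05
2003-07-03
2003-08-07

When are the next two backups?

All dates are Thursdays, 28, 28, 28, 35, 28, 35 days apart.
Specifically, the 1st Thursday of each month.
September 2003 — 1st Thursday is 2003-09-04.
1st Thursday of October 2003: 2003-10-02.

2003-09-04, 2003-10-02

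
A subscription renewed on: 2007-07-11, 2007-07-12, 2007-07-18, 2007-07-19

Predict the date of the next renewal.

2007-07-25

Gaps: 1, 6, 1 days — not constant, but cyclic with period 2.
The events fall on every Wednesday and Thursday.
Next Wednesday: 2007-07-25.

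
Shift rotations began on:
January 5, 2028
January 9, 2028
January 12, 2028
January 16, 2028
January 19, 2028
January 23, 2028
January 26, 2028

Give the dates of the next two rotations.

The gap pattern 4, 3, 4, 3, 4, 3 repeats every 2 events.
These are the Wednesdays and Sundays of each week.
Next Sunday: January 30, 2028.
The following Wednesday is February 2, 2028.

January 30, 2028; February 2, 2028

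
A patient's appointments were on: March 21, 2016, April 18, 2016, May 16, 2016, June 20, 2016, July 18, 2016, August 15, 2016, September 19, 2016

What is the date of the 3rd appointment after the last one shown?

All dates are Mondays, 28, 28, 35, 28, 28, 35 days apart.
Specifically, the 3rd Monday of each month.
October 2016 — 3rd Monday is October 17, 2016.
3rd Monday of November 2016: November 21, 2016.
3rd Monday of December 2016: December 19, 2016.

December 19, 2016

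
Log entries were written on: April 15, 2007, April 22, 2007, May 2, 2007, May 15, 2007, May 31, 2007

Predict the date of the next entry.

The spacing grows by 3 each time: 7, 10, 13, 16 days.
Next gap: 19 days. May 31, 2007 + 19 days = June 19, 2007.

June 19, 2007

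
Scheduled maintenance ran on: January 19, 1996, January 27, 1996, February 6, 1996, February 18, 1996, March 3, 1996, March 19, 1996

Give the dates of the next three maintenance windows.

Gaps: 8, 10, 12, 14, 16 days — each gap is 2 larger than the previous one.
Next gap: 18 days. March 19, 1996 + 18 days = April 6, 1996.
Next gap: 20 days. April 6, 1996 + 20 days = April 26, 1996.
Next gap: 22 days. April 26, 1996 + 22 days = May 18, 1996.

April 6, 1996; April 26, 1996; May 18, 1996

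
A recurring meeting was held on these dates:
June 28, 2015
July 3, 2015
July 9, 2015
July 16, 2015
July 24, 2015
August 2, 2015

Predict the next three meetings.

August 12, 2015; August 23, 2015; September 4, 2015

The spacing grows by 1 each time: 5, 6, 7, 8, 9 days.
Next gap: 10 days. August 2, 2015 + 10 days = August 12, 2015.
Next gap: 11 days. August 12, 2015 + 11 days = August 23, 2015.
Next gap: 12 days. August 23, 2015 + 12 days = September 4, 2015.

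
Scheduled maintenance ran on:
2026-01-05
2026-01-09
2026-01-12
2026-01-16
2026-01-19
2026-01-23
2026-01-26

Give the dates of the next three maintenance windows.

2026-01-30, 2026-02-02, 2026-02-06

Every event lands on a Monday or Friday (gaps cycle 4, 3, 4, 3, 4, 3).
So the schedule is: every Monday and Friday.
The following Friday is 2026-01-30.
Next Monday: 2026-02-02.
Next Friday: 2026-02-06.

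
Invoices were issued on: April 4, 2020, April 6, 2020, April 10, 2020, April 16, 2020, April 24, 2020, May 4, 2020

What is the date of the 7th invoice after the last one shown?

September 7, 2020

Intervals are 2, 4, 6, 8, 10 days — an arithmetic progression with common difference 2.
Next gap: 12 days. May 4, 2020 + 12 days = May 16, 2020.
Next gap: 14 days. May 16, 2020 + 14 days = May 30, 2020.
Next gap: 16 days. May 30, 2020 + 16 days = June 15, 2020.
Next gap: 18 days. June 15, 2020 + 18 days = July 3, 2020.
Next gap: 20 days. July 3, 2020 + 20 days = July 23, 2020.
Next gap: 22 days. July 23, 2020 + 22 days = August 14, 2020.
Next gap: 24 days. August 14, 2020 + 24 days = September 7, 2020.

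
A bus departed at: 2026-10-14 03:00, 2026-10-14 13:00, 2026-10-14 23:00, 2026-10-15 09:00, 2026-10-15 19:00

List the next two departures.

2026-10-16 05:00, 2026-10-16 15:00

Spacing: 10, 10, 10, 10 h — constant 10 h.
2026-10-15 19:00 + 10 h = 2026-10-16 05:00.
2026-10-16 05:00 + 10 h = 2026-10-16 15:00.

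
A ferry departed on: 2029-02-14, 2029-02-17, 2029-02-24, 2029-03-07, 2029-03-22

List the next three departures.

The spacing grows by 4 each time: 3, 7, 11, 15 days.
Next gap: 19 days. 2029-03-22 + 19 days = 2029-04-10.
Next gap: 23 days. 2029-04-10 + 23 days = 2029-05-03.
Next gap: 27 days. 2029-05-03 + 27 days = 2029-05-30.

2029-04-10, 2029-05-03, 2029-05-30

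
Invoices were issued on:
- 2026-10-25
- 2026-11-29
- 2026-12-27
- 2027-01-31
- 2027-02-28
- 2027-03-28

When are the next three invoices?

These are Sundays with 35, 28, 35, 28, 28-day gaps.
Each is the final Sunday of its month — 2026-11-29 is past the 28th, so '4th Sunday' doesn't fit.
Last Sunday of April 2027: 2027-04-25.
May 2027 ends with Sunday 2027-05-30.
June 2027 ends with Sunday 2027-06-27.

2027-04-25, 2027-05-30, 2027-06-27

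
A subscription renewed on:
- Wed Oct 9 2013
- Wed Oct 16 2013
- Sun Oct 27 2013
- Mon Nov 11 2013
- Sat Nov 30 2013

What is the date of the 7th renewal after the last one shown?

The spacing grows by 4 each time: 7, 11, 15, 19 days.
Next gap: 23 days. Sat Nov 30 2013 + 23 days = Mon Dec 23 2013.
Next gap: 27 days. Mon Dec 23 2013 + 27 days = Sun Jan 19 2014.
Next gap: 31 days. Sun Jan 19 2014 + 31 days = Wed Feb 19 2014.
Next gap: 35 days. Wed Feb 19 2014 + 35 days = Wed Mar 26 2014.
Next gap: 39 days. Wed Mar 26 2014 + 39 days = Sun May 4 2014.
Next gap: 43 days. Sun May 4 2014 + 43 days = Mon Jun 16 2014.
Next gap: 47 days. Mon Jun 16 2014 + 47 days = Sat Aug 2 2014.

Sat Aug 2 2014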